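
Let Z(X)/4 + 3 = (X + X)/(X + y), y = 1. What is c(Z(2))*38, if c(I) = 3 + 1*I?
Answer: -418/3 ≈ -139.33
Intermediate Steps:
Z(X) = -12 + 8*X/(1 + X) (Z(X) = -12 + 4*((X + X)/(X + 1)) = -12 + 4*((2*X)/(1 + X)) = -12 + 4*(2*X/(1 + X)) = -12 + 8*X/(1 + X))
c(I) = 3 + I
c(Z(2))*38 = (3 + 4*(-3 - 1*2)/(1 + 2))*38 = (3 + 4*(-3 - 2)/3)*38 = (3 + 4*(⅓)*(-5))*38 = (3 - 20/3)*38 = -11/3*38 = -418/3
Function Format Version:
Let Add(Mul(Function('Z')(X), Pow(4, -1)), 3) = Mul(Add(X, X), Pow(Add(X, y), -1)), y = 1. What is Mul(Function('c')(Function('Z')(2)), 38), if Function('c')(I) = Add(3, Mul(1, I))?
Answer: Rational(-418, 3) ≈ -139.33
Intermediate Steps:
Function('Z')(X) = Add(-12, Mul(8, X, Pow(Add(1, X), -1))) (Function('Z')(X) = Add(-12, Mul(4, Mul(Add(X, X), Pow(Add(X, 1), -1)))) = Add(-12, Mul(4, Mul(Mul(2, X), Pow(Add(1, X), -1)))) = Add(-12, Mul(4, Mul(2, X, Pow(Add(1, X), -1)))) = Add(-12, Mul(8, X, Pow(Add(1, X), -1))))
Function('c')(I) = Add(3, I)
Mul(Function('c')(Function('Z')(2)), 38) = Mul(Add(3, Mul(4, Pow(Add(1, 2), -1), Add(-3, Mul(-1, 2)))), 38) = Mul(Add(3, Mul(4, Pow(3, -1), Add(-3, -2))), 38) = Mul(Add(3, Mul(4, Rational(1, 3), -5)), 38) = Mul(Add(3, Rational(-20, 3)), 38) = Mul(Rational(-11, 3), 38) = Rational(-418, 3)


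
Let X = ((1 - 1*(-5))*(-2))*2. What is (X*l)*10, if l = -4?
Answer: 960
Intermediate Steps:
X = -24 (X = ((1 + 5)*(-2))*2 = (6*(-2))*2 = -12*2 = -24)
(X*l)*10 = -24*(-4)*10 = 96*10 = 960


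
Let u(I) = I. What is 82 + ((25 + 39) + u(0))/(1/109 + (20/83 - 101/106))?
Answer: -6117590/673869 ≈ -9.0783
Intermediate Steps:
82 + ((25 + 39) + u(0))/(1/109 + (20/83 - 101/106)) = 82 + ((25 + 39) + 0)/(1/109 + (20/83 - 101/106)) = 82 + (64 + 0)/(1/109 + (20*(1/83) - 101*1/106)) = 82 + 64/(1/109 + (20/83 - 101/106)) = 82 + 64/(1/109 - 6263/8798) = 82 + 64/(-673869/958982) = 82 + 64*(-958982/673869) = 82 - 61374848/673869 = -6117590/673869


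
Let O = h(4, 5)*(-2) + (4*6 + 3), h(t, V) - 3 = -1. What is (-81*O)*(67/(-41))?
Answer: 124821/41 ≈ 3044.4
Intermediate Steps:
h(t, V) = 2 (h(t, V) = 3 - 1 = 2)
O = 23 (O = 2*(-2) + (4*6 + 3) = -4 + (24 + 3) = -4 + 27 = 23)
(-81*O)*(67/(-41)) = (-81*23)*(67/(-41)) = -124821*(-1)/41 = -1863*(-67/41) = 124821/41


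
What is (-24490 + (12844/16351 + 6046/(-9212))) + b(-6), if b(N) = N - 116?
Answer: -1853586589681/75312706 ≈ -24612.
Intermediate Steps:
b(N) = -116 + N
(-24490 + (12844/16351 + 6046/(-9212))) + b(-6) = (-24490 + (12844/16351 + 6046/(-9212))) + (-116 - 6) = (-24490 + (12844*(1/16351) + 6046*(-1/9212))) - 122 = (-24490 + (12844/16351 - 3023/4606)) - 122 = (-24490 + 9730391/75312706) - 122 = -1844398439549/75312706 - 122 = -1853586589681/75312706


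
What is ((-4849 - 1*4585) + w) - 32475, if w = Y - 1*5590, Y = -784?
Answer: -48283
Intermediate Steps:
w = -6374 (w = -784 - 1*5590 = -784 - 5590 = -6374)
((-4849 - 1*4585) + w) - 32475 = ((-4849 - 1*4585) - 6374) - 32475 = ((-4849 - 4585) - 6374) - 32475 = (-9434 - 6374) - 32475 = -15808 - 32475 = -48283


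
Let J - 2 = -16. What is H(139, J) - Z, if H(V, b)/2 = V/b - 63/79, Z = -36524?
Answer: 20185909/553 ≈ 36503.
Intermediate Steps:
J = -14 (J = 2 - 16 = -14)
H(V, b) = -126/79 + 2*V/b (H(V, b) = 2*(V/b - 63/79) = 2*(-63/79 + V/b) = -126/79 + 2*V/b)
H(139, J) - Z = (-126/79 + 2*139/(-14)) - 1*(-36524) = (-126/79 + 2*139*(-1/14)) + 36524 = (-126/79 - 139/7) + 36524 = -11863/553 + 36524 = 20185909/553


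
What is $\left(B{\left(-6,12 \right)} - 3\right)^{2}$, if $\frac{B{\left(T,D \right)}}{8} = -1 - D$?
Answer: $11449$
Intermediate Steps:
$B{\left(T,D \right)} = -8 - 8 D$ ($B{\left(T,D \right)} = 8 \left(-1 - D\right) = -8 - 8 D$)
$\left(B{\left(-6,12 \right)} - 3\right)^{2} = \left(\left(-8 - 96\right) - 3\right)^{2} = \left(\left(-8 - 96\right) + \left(-48 + 45\right)\right)^{2} = \left(-104 - 3\right)^{2} = \left(-107\right)^{2} = 11449$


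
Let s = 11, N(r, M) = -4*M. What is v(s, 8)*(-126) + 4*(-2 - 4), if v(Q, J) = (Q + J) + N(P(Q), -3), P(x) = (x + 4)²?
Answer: -3930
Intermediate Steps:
P(x) = (4 + x)²
v(Q, J) = 12 + J + Q (v(Q, J) = (Q + J) - 4*(-3) = (J + Q) + 12 = 12 + J + Q)
v(s, 8)*(-126) + 4*(-2 - 4) = (12 + 8 + 11)*(-126) + 4*(-2 - 4) = 31*(-126) + 4*(-6) = -3906 - 24 = -3930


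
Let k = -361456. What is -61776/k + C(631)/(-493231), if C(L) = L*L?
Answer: -7090490260/11142581521 ≈ -0.63634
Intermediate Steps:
C(L) = L**2
-61776/k + C(631)/(-493231) = -61776/(-361456) + 631**2/(-493231) = -61776*(-1/361456) + 398161*(-1/493231) = 3861/22591 - 398161/493231 = -7090490260/11142581521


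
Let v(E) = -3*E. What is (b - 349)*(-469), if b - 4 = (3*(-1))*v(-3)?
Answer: 174468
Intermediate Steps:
b = -23 (b = 4 + (3*(-1))*(-3*(-3)) = 4 - 3*9 = 4 - 27 = -23)
(b - 349)*(-469) = (-23 - 349)*(-469) = -372*(-469) = 174468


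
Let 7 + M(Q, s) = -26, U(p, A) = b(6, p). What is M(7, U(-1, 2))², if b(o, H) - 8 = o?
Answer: 1089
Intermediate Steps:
b(o, H) = 8 + o
U(p, A) = 14 (U(p, A) = 8 + 6 = 14)
M(Q, s) = -33 (M(Q, s) = -7 - 26 = -33)
M(7, U(-1, 2))² = (-33)² = 1089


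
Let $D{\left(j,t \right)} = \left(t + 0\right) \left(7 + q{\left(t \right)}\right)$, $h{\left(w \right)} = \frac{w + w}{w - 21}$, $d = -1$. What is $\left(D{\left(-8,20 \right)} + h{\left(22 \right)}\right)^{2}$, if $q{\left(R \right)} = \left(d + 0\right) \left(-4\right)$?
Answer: $69696$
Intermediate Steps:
$q{\left(R \right)} = 4$ ($q{\left(R \right)} = \left(-1 + 0\right) \left(-4\right) = \left(-1\right) \left(-4\right) = 4$)
$h{\left(w \right)} = \frac{2 w}{-21 + w}$
$D{\left(j,t \right)} = 11 t$ ($D{\left(j,t \right)} = \left(t + 0\right) \left(7 + 4\right) = t 11 = 11 t$)
$\left(D{\left(-8,20 \right)} + h{\left(22 \right)}\right)^{2} = \left(11 \cdot 20 + 2 \cdot 22 \frac{1}{-21 + 22}\right)^{2} = \left(220 + 2 \cdot 22 \cdot 1^{-1}\right)^{2} = \left(220 + 2 \cdot 22 \cdot 1\right)^{2} = \left(220 + 44\right)^{2} = 264^{2} = 69696$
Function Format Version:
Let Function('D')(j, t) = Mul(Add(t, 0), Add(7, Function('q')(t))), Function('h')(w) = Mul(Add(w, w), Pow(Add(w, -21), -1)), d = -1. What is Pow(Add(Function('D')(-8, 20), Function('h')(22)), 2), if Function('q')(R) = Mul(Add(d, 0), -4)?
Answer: 69696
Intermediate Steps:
Function('q')(R) = 4 (Function('q')(R) = Mul(Add(-1, 0), -4) = Mul(-1, -4) = 4)
Function('h')(w) = Mul(2, w, Pow(Add(-21, w), -1)) (Function('h')(w) = Mul(Mul(2, w), Pow(Add(-21, w), -1)) = Mul(2, w, Pow(Add(-21, w), -1)))
Function('D')(j, t) = Mul(11, t) (Function('D')(j, t) = Mul(Add(t, 0), Add(7, 4)) = Mul(t, 11) = Mul(11, t))
Pow(Add(Function('D')(-8, 20), Function('h')(22)), 2) = Pow(Add(Mul(11, 20), Mul(2, 22, Pow(Add(-21, 22), -1))), 2) = Pow(Add(220, Mul(2, 22, Pow(1, -1))), 2) = Pow(Add(220, Mul(2, 22, 1)), 2) = Pow(Add(220, 44), 2) = Pow(264, 2) = 69696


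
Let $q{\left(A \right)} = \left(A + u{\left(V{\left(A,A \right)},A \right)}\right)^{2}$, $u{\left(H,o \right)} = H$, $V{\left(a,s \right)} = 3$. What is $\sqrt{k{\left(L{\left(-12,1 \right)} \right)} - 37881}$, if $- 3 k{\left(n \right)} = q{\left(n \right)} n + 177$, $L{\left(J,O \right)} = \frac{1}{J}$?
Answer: $\frac{i \sqrt{196679735}}{72} \approx 194.78 i$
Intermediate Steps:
$q{\left(A \right)} = \left(3 + A\right)^{2}$ ($q{\left(A \right)} = \left(A + 3\right)^{2} = \left(3 + A\right)^{2}$)
$k{\left(n \right)} = -59 - \frac{n \left(3 + n\right)^{2}}{3}$ ($k{\left(n \right)} = - \frac{\left(3 + n\right)^{2} n + 177}{3} = - \frac{n \left(3 + n\right)^{2} + 177}{3} = - \frac{177 + n \left(3 + n\right)^{2}}{3} = -59 - \frac{n \left(3 + n\right)^{2}}{3}$)
$\sqrt{k{\left(L{\left(-12,1 \right)} \right)} - 37881} = \sqrt{\left(-59 - \frac{\left(3 + \frac{1}{-12}\right)^{2}}{3 \left(-12\right)}\right) - 37881} = \sqrt{\left(-59 - - \frac{\left(3 - \frac{1}{12}\right)^{2}}{36}\right) - 37881} = \sqrt{\left(-59 - - \frac{\left(\frac{35}{12}\right)^{2}}{36}\right) - 37881} = \sqrt{\left(-59 - \left(- \frac{1}{36}\right) \frac{1225}{144}\right) - 37881} = \sqrt{\left(-59 + \frac{1225}{5184}\right) - 37881} = \sqrt{- \frac{304631}{5184} - 37881} = \sqrt{- \frac{196679735}{5184}} = \frac{i \sqrt{196679735}}{72}$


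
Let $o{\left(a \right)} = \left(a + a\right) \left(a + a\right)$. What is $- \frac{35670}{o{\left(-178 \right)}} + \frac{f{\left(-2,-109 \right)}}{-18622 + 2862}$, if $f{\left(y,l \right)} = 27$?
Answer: $- \frac{35348817}{124834960} \approx -0.28316$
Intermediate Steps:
$o{\left(a \right)} = 4 a^{2}$ ($o{\left(a \right)} = 2 a 2 a = 4 a^{2}$)
$- \frac{35670}{o{\left(-178 \right)}} + \frac{f{\left(-2,-109 \right)}}{-18622 + 2862} = - \frac{35670}{4 \left(-178\right)^{2}} + \frac{27}{-18622 + 2862} = - \frac{35670}{4 \cdot 31684} + \frac{27}{-15760} = - \frac{35670}{126736} + 27 \left(- \frac{1}{15760}\right) = \left(-35670\right) \frac{1}{126736} - \frac{27}{15760} = - \frac{17835}{63368} - \frac{27}{15760} = - \frac{35348817}{124834960}$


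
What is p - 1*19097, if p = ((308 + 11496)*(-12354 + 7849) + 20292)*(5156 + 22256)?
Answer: -1457132247033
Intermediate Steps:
p = -1457132227936 (p = (11804*(-4505) + 20292)*27412 = (-53177020 + 20292)*27412 = -53156728*27412 = -1457132227936)
p - 1*19097 = -1457132227936 - 1*19097 = -1457132227936 - 19097 = -1457132247033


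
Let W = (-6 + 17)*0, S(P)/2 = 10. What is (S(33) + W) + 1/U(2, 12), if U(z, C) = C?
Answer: 241/12 ≈ 20.083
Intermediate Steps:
S(P) = 20 (S(P) = 2*10 = 20)
W = 0 (W = 11*0 = 0)
(S(33) + W) + 1/U(2, 12) = (20 + 0) + 1/12 = 20 + 1/12 = 241/12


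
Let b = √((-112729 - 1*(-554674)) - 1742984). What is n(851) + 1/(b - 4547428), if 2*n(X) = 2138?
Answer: 22105960799094959/20679102716223 - I*√1301039/20679102716223 ≈ 1069.0 - 5.5159e-11*I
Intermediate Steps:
n(X) = 1069 (n(X) = (½)*2138 = 1069)
b = I*√1301039 (b = √((-112729 + 554674) - 1742984) = √(441945 - 1742984) = √(-1301039) = I*√1301039 ≈ 1140.6*I)
n(851) + 1/(b - 4547428) = 1069 + 1/(I*√1301039 - 4547428) = 1069 + 1/(-4547428 + I*√1301039)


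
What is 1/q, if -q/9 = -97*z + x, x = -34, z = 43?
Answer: 1/37845 ≈ 2.6424e-5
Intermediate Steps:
q = 37845 (q = -9*(-97*43 - 34) = -9*(-4171 - 34) = -9*(-4205) = 37845)
1/q = 1/37845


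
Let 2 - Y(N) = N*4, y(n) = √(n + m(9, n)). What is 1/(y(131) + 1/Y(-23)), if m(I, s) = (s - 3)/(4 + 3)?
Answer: -658/9233613 + 8836*√7315/9233613 ≈ 0.081774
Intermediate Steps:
m(I, s) = -3/7 + s/7 (m(I, s) = (-3 + s)/7 = (-3 + s)*(⅐) = -3/7 + s/7)
y(n) = √(-3/7 + 8*n/7) (y(n) = √(n + (-3/7 + n/7)) = √(-3/7 + 8*n/7))
Y(N) = 2 - 4*N (Y(N) = 2 - N*4 = 2 - 4*N)
1/(y(131) + 1/Y(-23)) = 1/(√(-21 + 56*131)/7 + 1/(2 - 4*(-23))) = 1/(√(-21 + 7336)/7 + 1/(2 + 92)) = 1/(√7315/7 + 1/94) = 1/(1/94 + √7315/7)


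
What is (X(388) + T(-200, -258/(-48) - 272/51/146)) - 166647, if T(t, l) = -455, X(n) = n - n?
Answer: -167102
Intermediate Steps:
X(n) = 0
(X(388) + T(-200, -258/(-48) - 272/51/146)) - 166647 = (0 - 455) - 166647 = -455 - 166647 = -167102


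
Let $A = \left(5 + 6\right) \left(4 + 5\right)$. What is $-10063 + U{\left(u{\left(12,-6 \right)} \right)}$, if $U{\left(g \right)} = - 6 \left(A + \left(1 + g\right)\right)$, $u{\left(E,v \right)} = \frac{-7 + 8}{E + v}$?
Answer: $-10664$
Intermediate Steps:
$A = 99$ ($A = 11 \cdot 9 = 99$)
$u{\left(E,v \right)} = \frac{1}{E + v}$ ($u{\left(E,v \right)} = 1 \frac{1}{E + v} = \frac{1}{E + v}$)
$U{\left(g \right)} = -600 - 6 g$ ($U{\left(g \right)} = - 6 \left(99 + \left(1 + g\right)\right) = - 6 \left(100 + g\right) = -600 - 6 g$)
$-10063 + U{\left(u{\left(12,-6 \right)} \right)} = -10063 - \left(600 + \frac{6}{12 - 6}\right) = -10063 - \left(600 + \frac{6}{6}\right) = -10063 - 601 = -10664$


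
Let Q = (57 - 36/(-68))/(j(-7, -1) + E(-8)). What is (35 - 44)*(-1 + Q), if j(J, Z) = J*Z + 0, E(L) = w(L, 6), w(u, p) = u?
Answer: 8955/17 ≈ 526.76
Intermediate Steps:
E(L) = L
j(J, Z) = J*Z
Q = -978/17 (Q = (57 - 36/(-68))/(-7*(-1) - 8) = (57 - 36*(-1/68))/(7 - 8) = (57 + 9/17)/(-1) = (978/17)*(-1) = -978/17 ≈ -57.529)
(35 - 44)*(-1 + Q) = (35 - 44)*(-1 - 978/17) = -9*(-995/17) = 8955/17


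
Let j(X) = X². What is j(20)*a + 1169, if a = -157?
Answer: -61631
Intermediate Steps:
j(20)*a + 1169 = 20²*(-157) + 1169 = 400*(-157) + 1169 = -62800 + 1169 = -61631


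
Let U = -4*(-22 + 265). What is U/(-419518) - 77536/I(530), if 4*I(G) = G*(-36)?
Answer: 8133096022/500275215 ≈ 16.257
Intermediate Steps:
U = -972 (U = -4*243 = -972)
I(G) = -9*G (I(G) = (G*(-36))/4 = (-36*G)/4 = -9*G)
U/(-419518) - 77536/I(530) = -972/(-419518) - 77536/((-9*530)) = -972*(-1/419518) - 77536/(-4770) = 486/209759 - 77536*(-1/4770) = 486/209759 + 38768/2385 = 8133096022/500275215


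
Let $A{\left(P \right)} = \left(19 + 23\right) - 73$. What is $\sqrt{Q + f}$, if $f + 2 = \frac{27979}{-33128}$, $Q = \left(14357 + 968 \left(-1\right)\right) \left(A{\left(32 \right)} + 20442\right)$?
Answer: $\frac{\sqrt{74979555834416114}}{16564} \approx 16531.0$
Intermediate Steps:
$A{\left(P \right)} = -31$ ($A{\left(P \right)} = 42 - 73 = -31$)
$Q = 273282879$ ($Q = \left(14357 + 968 \left(-1\right)\right) \left(-31 + 20442\right) = \left(14357 - 968\right) 20411 = 13389 \cdot 20411 = 273282879$)
$f = - \frac{94235}{33128}$ ($f = -2 + \frac{27979}{-33128} = -2 + 27979 \left(- \frac{1}{33128}\right) = -2 - \frac{27979}{33128} = - \frac{94235}{33128} \approx -2.8446$)
$\sqrt{Q + f} = \sqrt{273282879 - \frac{94235}{33128}} = \sqrt{\frac{9053315121277}{33128}} = \frac{\sqrt{74979555834416114}}{16564}$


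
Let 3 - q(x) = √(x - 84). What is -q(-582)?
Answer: -3 + 3*I*√74 ≈ -3.0 + 25.807*I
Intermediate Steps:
q(x) = 3 - √(-84 + x) (q(x) = 3 - √(x - 84) = 3 - √(-84 + x))
-q(-582) = -(3 - √(-84 - 582)) = -(3 - √(-666)) = -(3 - 3*I*√74) = -3 + 3*I*√74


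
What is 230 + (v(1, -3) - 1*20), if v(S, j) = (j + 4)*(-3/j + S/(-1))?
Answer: 210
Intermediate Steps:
v(S, j) = (4 + j)*(-S - 3/j) (v(S, j) = (4 + j)*(-3/j + S*(-1)) = (4 + j)*(-3/j - S) = (4 + j)*(-S - 3/j))
230 + (v(1, -3) - 1*20) = 230 + ((-3 - 12/(-3) - 4*1 - 1*1*(-3)) - 1*20) = 230 + ((-3 - 12*(-1/3) - 4 + 3) - 20) = 230 + ((-3 + 4 - 4 + 3) - 20) = 230 + (0 - 20) = 230 - 20 = 210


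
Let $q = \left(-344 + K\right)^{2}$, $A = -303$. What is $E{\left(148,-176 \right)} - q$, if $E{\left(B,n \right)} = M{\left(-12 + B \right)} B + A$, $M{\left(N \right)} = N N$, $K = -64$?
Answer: $2570641$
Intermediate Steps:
$M{\left(N \right)} = N^{2}$
$q = 166464$ ($q = \left(-344 - 64\right)^{2} = \left(-408\right)^{2} = 166464$)
$E{\left(B,n \right)} = -303 + B \left(-12 + B\right)^{2}$ ($E{\left(B,n \right)} = \left(-12 + B\right)^{2} B - 303 = B \left(-12 + B\right)^{2} - 303 = -303 + B \left(-12 + B\right)^{2}$)
$E{\left(148,-176 \right)} - q = \left(-303 + 148 \left(-12 + 148\right)^{2}\right) - 166464 = \left(-303 + 148 \cdot 136^{2}\right) - 166464 = \left(-303 + 148 \cdot 18496\right) - 166464 = \left(-303 + 2737408\right) - 166464 = 2737105 - 166464 = 2570641$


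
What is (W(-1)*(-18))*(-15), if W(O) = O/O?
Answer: 270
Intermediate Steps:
W(O) = 1
(W(-1)*(-18))*(-15) = (1*(-18))*(-15) = -18*(-15) = 270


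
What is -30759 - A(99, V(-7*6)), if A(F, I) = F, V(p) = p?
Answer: -30858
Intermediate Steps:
-30759 - A(99, V(-7*6)) = -30759 - 1*99 = -30759 - 99 = -30858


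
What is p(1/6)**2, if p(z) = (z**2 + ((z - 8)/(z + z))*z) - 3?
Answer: 3844/81 ≈ 47.457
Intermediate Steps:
p(z) = -7 + z**2 + z/2 (p(z) = (z**2 + ((-8 + z)/((2*z)))*z) - 3 = (z**2 + ((-8 + z)*(1/(2*z)))*z) - 3 = (z**2 + ((-8 + z)/(2*z))*z) - 3 = (z**2 + (-4 + z/2)) - 3 = (-4 + z**2 + z/2) - 3 = -7 + z**2 + z/2)
p(1/6)**2 = (-7 + (1/6)**2 + (1/2)/6)**2 = (-7 + (1/6)**2 + (1/2)*(1/6))**2 = (-7 + 1/36 + 1/12)**2 = (-62/9)**2 = 3844/81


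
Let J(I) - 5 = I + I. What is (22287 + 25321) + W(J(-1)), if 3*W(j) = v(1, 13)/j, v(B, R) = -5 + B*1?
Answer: 428468/9 ≈ 47608.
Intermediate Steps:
J(I) = 5 + 2*I (J(I) = 5 + (I + I) = 5 + 2*I)
v(B, R) = -5 + B
W(j) = -4/(3*j) (W(j) = ((-5 + 1)/j)/3 = (-4/j)/3 = -4/(3*j))
(22287 + 25321) + W(J(-1)) = (22287 + 25321) - 4/(3*(5 + 2*(-1))) = 47608 - 4/(3*(5 - 2)) = 47608 - 4/3/3 = 47608 - 4/3*⅓ = 47608 - 4/9 = 428468/9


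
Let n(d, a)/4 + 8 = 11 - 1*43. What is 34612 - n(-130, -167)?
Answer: 34772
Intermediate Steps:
n(d, a) = -160 (n(d, a) = -32 + 4*(11 - 1*43) = -32 + 4*(11 - 43) = -32 + 4*(-32) = -32 - 128 = -160)
34612 - n(-130, -167) = 34612 - 1*(-160) = 34612 + 160 = 34772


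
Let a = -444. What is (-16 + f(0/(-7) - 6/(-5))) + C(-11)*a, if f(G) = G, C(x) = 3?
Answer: -6734/5 ≈ -1346.8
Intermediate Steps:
(-16 + f(0/(-7) - 6/(-5))) + C(-11)*a = (-16 + (0/(-7) - 6/(-5))) + 3*(-444) = (-16 + (0*(-⅐) - 6*(-⅕))) - 1332 = (-16 + (0 + 6/5)) - 1332 = (-16 + 6/5) - 1332 = -74/5 - 1332 = -6734/5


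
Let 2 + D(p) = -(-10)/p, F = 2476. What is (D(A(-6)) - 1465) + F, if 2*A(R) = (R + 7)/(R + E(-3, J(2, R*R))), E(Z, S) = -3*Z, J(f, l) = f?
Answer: 1069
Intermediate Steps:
A(R) = (7 + R)/(2*(9 + R)) (A(R) = ((R + 7)/(R - 3*(-3)))/2 = ((7 + R)/(R + 9))/2 = ((7 + R)/(9 + R))/2 = (7 + R)/(2*(9 + R)))
D(p) = -2 + 10/p (D(p) = -2 - (-10)/p = -2 + 10/p)
(D(A(-6)) - 1465) + F = ((-2 + 10/(((7 - 6)/(2*(9 - 6))))) - 1465) + 2476 = ((-2 + 10/(((1/2)*1/3))) - 1465) + 2476 = ((-2 + 10/(((1/2)*(1/3)*1))) - 1465) + 2476 = ((-2 + 10/(1/6)) - 1465) + 2476 = ((-2 + 10*6) - 1465) + 2476 = ((-2 + 60) - 1465) + 2476 = (58 - 1465) + 2476 = -1407 + 2476 = 1069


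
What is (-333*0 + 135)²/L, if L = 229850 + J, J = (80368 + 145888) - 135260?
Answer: 18225/320846 ≈ 0.056803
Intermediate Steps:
J = 90996 (J = 226256 - 135260 = 90996)
L = 320846 (L = 229850 + 90996 = 320846)
(-333*0 + 135)²/L = (-333*0 + 135)²/320846 = (0 + 135)²*(1/320846) = 135²*(1/320846) = 18225*(1/320846) = 18225/320846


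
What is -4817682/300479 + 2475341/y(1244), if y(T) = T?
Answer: 737794791931/373795876 ≈ 1973.8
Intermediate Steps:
-4817682/300479 + 2475341/y(1244) = -4817682/300479 + 2475341/1244 = 737794791931/373795876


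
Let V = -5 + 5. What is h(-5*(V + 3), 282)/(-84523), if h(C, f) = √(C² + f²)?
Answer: -3*√8861/84523 ≈ -0.0033411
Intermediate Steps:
V = 0
h(-5*(V + 3), 282)/(-84523) = √((-5*(0 + 3))² + 282²)/(-84523) = √((-5*3)² + 79524)*(-1/84523) = √((-15)² + 79524)*(-1/84523) = √(225 + 79524)*(-1/84523) = √79749*(-1/84523) = (3*√8861)*(-1/84523) = -3*√8861/84523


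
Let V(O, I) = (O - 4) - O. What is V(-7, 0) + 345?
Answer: 341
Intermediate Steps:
V(O, I) = -4 (V(O, I) = (-4 + O) - O = -4)
V(-7, 0) + 345 = -4 + 345 = 341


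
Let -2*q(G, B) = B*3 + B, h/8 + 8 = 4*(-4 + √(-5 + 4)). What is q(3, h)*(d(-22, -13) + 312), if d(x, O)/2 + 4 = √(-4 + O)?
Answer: 128*(6 - I)*(152 + I*√17) ≈ 1.1726e+5 - 16289.0*I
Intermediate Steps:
h = -192 + 32*I (h = -64 + 8*(4*(-4 + √(-5 + 4))) = -64 + 8*(4*(-4 + √(-1))) = -64 + 8*(4*(-4 + I)) = -64 + 8*(-16 + 4*I) = -64 + (-128 + 32*I) = -192 + 32*I ≈ -192.0 + 32.0*I)
d(x, O) = -8 + 2*√(-4 + O)
q(G, B) = -2*B (q(G, B) = -(B*3 + B)/2 = -(3*B + B)/2 = -2*B)
q(3, h)*(d(-22, -13) + 312) = (-2*(-192 + 32*I))*((-8 + 2*√(-4 - 13)) + 312) = (384 - 64*I)*((-8 + 2*√(-17)) + 312) = (384 - 64*I)*((-8 + 2*(I*√17)) + 312) = (384 - 64*I)*((-8 + 2*I*√17) + 312) = (384 - 64*I)*(304 + 2*I*√17) = (304 + 2*I*√17)*(384 - 64*I)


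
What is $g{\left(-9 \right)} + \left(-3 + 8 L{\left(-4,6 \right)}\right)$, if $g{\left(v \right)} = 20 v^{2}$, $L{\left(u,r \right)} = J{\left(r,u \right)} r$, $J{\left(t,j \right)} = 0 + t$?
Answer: $1905$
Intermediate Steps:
$J{\left(t,j \right)} = t$
$L{\left(u,r \right)} = r^{2}$ ($L{\left(u,r \right)} = r r = r^{2}$)
$g{\left(-9 \right)} + \left(-3 + 8 L{\left(-4,6 \right)}\right) = 20 \left(-9\right)^{2} - \left(3 - 8 \cdot 6^{2}\right) = 20 \cdot 81 + \left(-3 + 8 \cdot 36\right) = 1620 + \left(-3 + 288\right) = 1620 + 285 = 1905$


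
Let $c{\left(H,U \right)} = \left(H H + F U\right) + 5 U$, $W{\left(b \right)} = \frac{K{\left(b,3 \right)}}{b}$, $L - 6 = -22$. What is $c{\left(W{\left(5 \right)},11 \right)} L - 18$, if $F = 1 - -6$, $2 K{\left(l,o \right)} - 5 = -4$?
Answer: $- \frac{53254}{25} \approx -2130.2$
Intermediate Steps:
$L = -16$ ($L = 6 - 22 = -16$)
$K{\left(l,o \right)} = \frac{1}{2}$ ($K{\left(l,o \right)} = \frac{5}{2} + \frac{1}{2} \left(-4\right) = \frac{5}{2} - 2 = \frac{1}{2}$)
$W{\left(b \right)} = \frac{1}{2 b}$
$F = 7$ ($F = 1 + 6 = 7$)
$c{\left(H,U \right)} = H^{2} + 12 U$ ($c{\left(H,U \right)} = \left(H H + 7 U\right) + 5 U = \left(H^{2} + 7 U\right) + 5 U = H^{2} + 12 U$)
$c{\left(W{\left(5 \right)},11 \right)} L - 18 = \left(\left(\frac{1}{2 \cdot 5}\right)^{2} + 12 \cdot 11\right) \left(-16\right) - 18 = \left(\left(\frac{1}{2} \cdot \frac{1}{5}\right)^{2} + 132\right) \left(-16\right) - 18 = \left(\left(\frac{1}{10}\right)^{2} + 132\right) \left(-16\right) - 18 = \left(\frac{1}{100} + 132\right) \left(-16\right) - 18 = \frac{13201}{100} \left(-16\right) - 18 = - \frac{52804}{25} - 18 = - \frac{53254}{25}$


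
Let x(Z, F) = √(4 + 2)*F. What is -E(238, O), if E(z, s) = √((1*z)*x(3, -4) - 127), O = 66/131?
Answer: -I*√(127 + 952*√6) ≈ -49.587*I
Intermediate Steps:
O = 66/131 (O = 66*(1/131) = 66/131 ≈ 0.50382)
x(Z, F) = F*√6 (x(Z, F) = √6*F = F*√6)
E(z, s) = √(-127 - 4*z*√6) (E(z, s) = √((1*z)*(-4*√6) - 127) = √(z*(-4*√6) - 127) = √(-4*z*√6 - 127) = √(-127 - 4*z*√6))
-E(238, O) = -√(-127 - 4*238*√6) = -√(-127 - 952*√6)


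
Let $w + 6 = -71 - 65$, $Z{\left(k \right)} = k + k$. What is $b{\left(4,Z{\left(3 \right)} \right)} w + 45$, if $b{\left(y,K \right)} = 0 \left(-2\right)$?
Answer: $45$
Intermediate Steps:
$Z{\left(k \right)} = 2 k$
$w = -142$ ($w = -6 - 136 = -142$)
$b{\left(y,K \right)} = 0$
$b{\left(4,Z{\left(3 \right)} \right)} w + 45 = 0 \left(-142\right) + 45 = 0 + 45 = 45$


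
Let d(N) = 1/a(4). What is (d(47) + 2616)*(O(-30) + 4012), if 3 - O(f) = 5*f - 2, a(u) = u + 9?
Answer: 141715503/13 ≈ 1.0901e+7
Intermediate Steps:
a(u) = 9 + u
d(N) = 1/13 (d(N) = 1/(9 + 4) = 1/13)
O(f) = 5 - 5*f (O(f) = 3 - (5*f - 2) = 3 - (-2 + 5*f) = 3 + (2 - 5*f) = 5 - 5*f)
(d(47) + 2616)*(O(-30) + 4012) = (1/13 + 2616)*((5 - 5*(-30)) + 4012) = 34009*((5 + 150) + 4012)/13 = 34009*(155 + 4012)/13 = (34009/13)*4167 = 141715503/13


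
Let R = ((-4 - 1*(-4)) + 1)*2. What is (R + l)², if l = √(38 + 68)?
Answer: (2 + √106)² ≈ 151.18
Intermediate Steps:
l = √106 ≈ 10.296
R = 2 (R = ((-4 + 4) + 1)*2 = (0 + 1)*2 = 1*2 = 2)
(R + l)² = (2 + √106)²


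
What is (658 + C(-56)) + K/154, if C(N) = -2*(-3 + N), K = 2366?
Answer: 8705/11 ≈ 791.36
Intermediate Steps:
C(N) = 6 - 2*N
(658 + C(-56)) + K/154 = (658 + (6 - 2*(-56))) + 2366/154 = (658 + (6 + 112)) + 2366*(1/154) = (658 + 118) + 169/11 = 776 + 169/11 = 8705/11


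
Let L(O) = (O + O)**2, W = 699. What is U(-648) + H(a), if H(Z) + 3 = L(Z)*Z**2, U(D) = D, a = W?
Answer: 954923748153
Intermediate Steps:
a = 699
L(O) = 4*O**2 (L(O) = (2*O)**2 = 4*O**2)
H(Z) = -3 + 4*Z**4 (H(Z) = -3 + (4*Z**2)*Z**2 = -3 + 4*Z**4)
U(-648) + H(a) = -648 + (-3 + 4*699**4) = -648 + (-3 + 4*238730937201) = -648 + (-3 + 954923748804) = -648 + 954923748801 = 954923748153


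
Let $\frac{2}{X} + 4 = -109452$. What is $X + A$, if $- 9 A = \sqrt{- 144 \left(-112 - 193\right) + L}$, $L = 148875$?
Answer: $- \frac{1}{54728} - \frac{\sqrt{192795}}{9} \approx -48.787$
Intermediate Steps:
$X = - \frac{1}{54728}$ ($X = \frac{2}{-4 - 109452} = \frac{2}{-109456} = 2 \left(- \frac{1}{109456}\right) = - \frac{1}{54728} \approx -1.8272 \cdot 10^{-5}$)
$A = - \frac{\sqrt{192795}}{9}$ ($A = - \frac{\sqrt{- 144 \left(-112 - 193\right) + 148875}}{9} = - \frac{\sqrt{\left(-144\right) \left(-305\right) + 148875}}{9} = - \frac{\sqrt{43920 + 148875}}{9} = - \frac{\sqrt{192795}}{9} \approx -48.787$)
$X + A = - \frac{1}{54728} - \frac{\sqrt{192795}}{9}$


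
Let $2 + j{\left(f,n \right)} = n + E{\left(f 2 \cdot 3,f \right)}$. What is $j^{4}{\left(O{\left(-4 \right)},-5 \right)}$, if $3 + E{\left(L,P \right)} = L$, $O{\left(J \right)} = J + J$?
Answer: $11316496$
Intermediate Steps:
$O{\left(J \right)} = 2 J$
$E{\left(L,P \right)} = -3 + L$
$j{\left(f,n \right)} = -5 + n + 6 f$ ($j{\left(f,n \right)} = -2 + \left(n + \left(-3 + f 2 \cdot 3\right)\right) = -2 + \left(n + \left(-3 + 2 f 3\right)\right) = -2 + \left(n + \left(-3 + 6 f\right)\right) = -2 + \left(-3 + n + 6 f\right) = -5 + n + 6 f$)
$j^{4}{\left(O{\left(-4 \right)},-5 \right)} = \left(-5 - 5 + 6 \cdot 2 \left(-4\right)\right)^{4} = \left(-5 - 5 + 6 \left(-8\right)\right)^{4} = \left(-5 - 5 - 48\right)^{4} = \left(-58\right)^{4} = 11316496$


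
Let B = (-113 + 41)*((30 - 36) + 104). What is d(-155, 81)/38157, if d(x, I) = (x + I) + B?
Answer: -310/1659 ≈ -0.18686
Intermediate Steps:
B = -7056 (B = -72*(-6 + 104) = -72*98 = -7056)
d(x, I) = -7056 + I + x (d(x, I) = (x + I) - 7056 = (I + x) - 7056 = -7056 + I + x)
d(-155, 81)/38157 = (-7056 + 81 - 155)/38157 = -7130*1/38157 = -310/1659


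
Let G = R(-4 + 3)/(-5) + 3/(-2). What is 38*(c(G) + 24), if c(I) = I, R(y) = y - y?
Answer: 855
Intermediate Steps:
R(y) = 0
G = -3/2 (G = 0/(-5) + 3/(-2) = 0*(-⅕) + 3*(-½) = 0 - 3/2 = -3/2 ≈ -1.5000)
38*(c(G) + 24) = 38*(-3/2 + 24) = 38*(45/2) = 855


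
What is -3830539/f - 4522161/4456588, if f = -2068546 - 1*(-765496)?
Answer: 5589266124941/2903578496700 ≈ 1.9250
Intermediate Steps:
f = -1303050 (f = -2068546 + 765496 = -1303050)
-3830539/f - 4522161/4456588 = -3830539/(-1303050) - 4522161/4456588 = -3830539*(-1/1303050) - 4522161*1/4456588 = 3830539/1303050 - 4522161/4456588 = 5589266124941/2903578496700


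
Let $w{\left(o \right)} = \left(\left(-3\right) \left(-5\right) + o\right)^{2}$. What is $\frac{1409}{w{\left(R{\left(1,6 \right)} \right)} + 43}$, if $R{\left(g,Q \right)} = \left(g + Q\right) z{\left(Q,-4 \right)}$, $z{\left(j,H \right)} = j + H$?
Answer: $\frac{1409}{884} \approx 1.5939$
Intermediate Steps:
$z{\left(j,H \right)} = H + j$
$R{\left(g,Q \right)} = \left(-4 + Q\right) \left(Q + g\right)$ ($R{\left(g,Q \right)} = \left(g + Q\right) \left(-4 + Q\right) = \left(Q + g\right) \left(-4 + Q\right) = \left(-4 + Q\right) \left(Q + g\right)$)
$w{\left(o \right)} = \left(15 + o\right)^{2}$
$\frac{1409}{w{\left(R{\left(1,6 \right)} \right)} + 43} = \frac{1409}{\left(15 + \left(-4 + 6\right) \left(6 + 1\right)\right)^{2} + 43} = \frac{1409}{\left(15 + 2 \cdot 7\right)^{2} + 43} = \frac{1409}{\left(15 + 14\right)^{2} + 43} = \frac{1409}{29^{2} + 43} = \frac{1409}{841 + 43} = \frac{1409}{884}$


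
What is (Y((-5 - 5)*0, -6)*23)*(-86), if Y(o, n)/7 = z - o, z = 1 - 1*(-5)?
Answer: -83076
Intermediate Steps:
z = 6 (z = 1 + 5 = 6)
Y(o, n) = 42 - 7*o (Y(o, n) = 7*(6 - o) = 42 - 7*o)
(Y((-5 - 5)*0, -6)*23)*(-86) = ((42 - 7*(-5 - 5)*0)*23)*(-86) = ((42 - (-70)*0)*23)*(-86) = ((42 - 7*0)*23)*(-86) = ((42 + 0)*23)*(-86) = (42*23)*(-86) = 966*(-86) = -83076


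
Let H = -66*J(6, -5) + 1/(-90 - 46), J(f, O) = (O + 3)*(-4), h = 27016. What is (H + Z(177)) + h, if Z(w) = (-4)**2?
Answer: 3604543/136 ≈ 26504.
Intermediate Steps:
Z(w) = 16
J(f, O) = -12 - 4*O (J(f, O) = (3 + O)*(-4) = -12 - 4*O)
H = -71809/136 (H = -66*(-12 - 4*(-5)) + 1/(-90 - 46) = -66*(-12 + 20) + 1/(-136) = -66*8 - 1/136 = -528 - 1/136 = -71809/136 ≈ -528.01)
(H + Z(177)) + h = (-71809/136 + 16) + 27016 = -69633/136 + 27016 = 3604543/136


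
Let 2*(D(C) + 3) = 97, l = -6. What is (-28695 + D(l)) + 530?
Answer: -56239/2 ≈ -28120.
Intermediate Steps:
D(C) = 91/2 (D(C) = -3 + (1/2)*97 = -3 + 97/2 = 91/2)
(-28695 + D(l)) + 530 = (-28695 + 91/2) + 530 = -57299/2 + 530 = -56239/2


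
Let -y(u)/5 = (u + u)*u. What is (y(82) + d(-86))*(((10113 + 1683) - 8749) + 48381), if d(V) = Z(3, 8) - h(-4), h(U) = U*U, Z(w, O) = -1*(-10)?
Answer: -3458327288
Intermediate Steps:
Z(w, O) = 10
h(U) = U²
y(u) = -10*u² (y(u) = -5*(u + u)*u = -5*2*u*u = -10*u²)
d(V) = -6 (d(V) = 10 - 1*(-4)² = 10 - 1*16 = 10 - 16 = -6)
(y(82) + d(-86))*(((10113 + 1683) - 8749) + 48381) = (-10*82² - 6)*(((10113 + 1683) - 8749) + 48381) = (-10*6724 - 6)*((11796 - 8749) + 48381) = (-67240 - 6)*(3047 + 48381) = -67246*51428 = -3458327288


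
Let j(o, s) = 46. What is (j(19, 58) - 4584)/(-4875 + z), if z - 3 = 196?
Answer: 2269/2338 ≈ 0.97049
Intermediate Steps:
z = 199 (z = 3 + 196 = 199)
(j(19, 58) - 4584)/(-4875 + z) = (46 - 4584)/(-4875 + 199) = -4538/(-4676) = -4538*(-1/4676) = 2269/2338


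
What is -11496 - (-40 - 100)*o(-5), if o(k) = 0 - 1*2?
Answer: -11776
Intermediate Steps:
o(k) = -2 (o(k) = 0 - 2 = -2)
-11496 - (-40 - 100)*o(-5) = -11496 - (-40 - 100)*(-2) = -11496 - (-140)*(-2) = -11496 - 1*280 = -11496 - 280 = -11776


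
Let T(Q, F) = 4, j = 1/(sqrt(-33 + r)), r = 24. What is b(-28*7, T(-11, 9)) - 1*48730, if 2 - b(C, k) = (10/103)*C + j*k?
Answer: -5017024/103 + 4*I/3 ≈ -48709.0 + 1.3333*I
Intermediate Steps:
j = -I/3 (j = 1/(sqrt(-33 + 24)) = 1/(sqrt(-9)) = 1/(3*I) = -I/3 ≈ -0.33333*I)
b(C, k) = 2 - 10*C/103 + I*k/3 (b(C, k) = 2 - ((10/103)*C + (-I/3)*k) = 2 - ((10*(1/103))*C - I*k/3) = 2 - (10*C/103 - I*k/3) = 2 + (-10*C/103 + I*k/3) = 2 - 10*C/103 + I*k/3)
b(-28*7, T(-11, 9)) - 1*48730 = (2 - (-280)*7/103 + (1/3)*I*4) - 1*48730 = (2 - 10/103*(-196) + 4*I/3) - 48730 = (2 + 1960/103 + 4*I/3) - 48730 = (2166/103 + 4*I/3) - 48730 = -5017024/103 + 4*I/3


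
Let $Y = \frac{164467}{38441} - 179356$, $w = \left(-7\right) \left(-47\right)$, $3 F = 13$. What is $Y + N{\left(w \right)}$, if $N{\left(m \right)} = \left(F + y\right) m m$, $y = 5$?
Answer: $\frac{95821605281}{115323} \approx 8.309 \cdot 10^{5}$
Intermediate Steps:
$F = \frac{13}{3}$ ($F = \frac{1}{3} \cdot 13 = \frac{13}{3} \approx 4.3333$)
$w = 329$
$N{\left(m \right)} = \frac{28 m^{2}}{3}$ ($N{\left(m \right)} = \left(\frac{13}{3} + 5\right) m m = \frac{28 m}{3} m = \frac{28 m^{2}}{3}$)
$Y = - \frac{6894459529}{38441}$ ($Y = 164467 \cdot \frac{1}{38441} - 179356 = \frac{164467}{38441} - 179356 = - \frac{6894459529}{38441} \approx -1.7935 \cdot 10^{5}$)
$Y + N{\left(w \right)} = - \frac{6894459529}{38441} + \frac{28 \cdot 329^{2}}{3} = - \frac{6894459529}{38441} + \frac{28}{3} \cdot 108241 = - \frac{6894459529}{38441} + \frac{3030748}{3} = \frac{95821605281}{115323}$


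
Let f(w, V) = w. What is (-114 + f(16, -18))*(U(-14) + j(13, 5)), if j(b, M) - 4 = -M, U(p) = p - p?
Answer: 98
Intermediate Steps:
U(p) = 0
j(b, M) = 4 - M
(-114 + f(16, -18))*(U(-14) + j(13, 5)) = (-114 + 16)*(0 + (4 - 1*5)) = -98*(0 + (4 - 5)) = -98*(0 - 1) = -98*(-1) = 98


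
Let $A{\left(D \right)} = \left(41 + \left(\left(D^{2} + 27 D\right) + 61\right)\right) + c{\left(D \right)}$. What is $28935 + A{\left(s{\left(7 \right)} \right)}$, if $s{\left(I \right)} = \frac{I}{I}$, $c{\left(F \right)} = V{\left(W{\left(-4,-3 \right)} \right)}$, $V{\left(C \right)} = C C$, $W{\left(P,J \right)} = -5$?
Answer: $29090$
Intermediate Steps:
$V{\left(C \right)} = C^{2}$
$c{\left(F \right)} = 25$ ($c{\left(F \right)} = \left(-5\right)^{2} = 25$)
$s{\left(I \right)} = 1$
$A{\left(D \right)} = 127 + D^{2} + 27 D$ ($A{\left(D \right)} = \left(41 + \left(\left(D^{2} + 27 D\right) + 61\right)\right) + 25 = \left(41 + \left(61 + D^{2} + 27 D\right)\right) + 25 = \left(102 + D^{2} + 27 D\right) + 25 = 127 + D^{2} + 27 D$)
$28935 + A{\left(s{\left(7 \right)} \right)} = 28935 + \left(127 + 1^{2} + 27 \cdot 1\right) = 28935 + \left(127 + 1 + 27\right) = 28935 + 155 = 29090$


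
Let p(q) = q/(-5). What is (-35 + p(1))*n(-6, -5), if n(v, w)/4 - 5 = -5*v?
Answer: -4928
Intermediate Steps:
p(q) = -q/5 (p(q) = q*(-1/5) = -q/5)
n(v, w) = 20 - 20*v (n(v, w) = 20 + 4*(-5*v) = 20 - 20*v)
(-35 + p(1))*n(-6, -5) = (-35 - 1/5*1)*(20 - 20*(-6)) = (-35 - 1/5)*(20 + 120) = -176/5*140 = -4928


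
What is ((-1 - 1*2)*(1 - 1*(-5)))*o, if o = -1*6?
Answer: 108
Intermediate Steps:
o = -6
((-1 - 1*2)*(1 - 1*(-5)))*o = ((-1 - 1*2)*(1 - 1*(-5)))*(-6) = ((-1 - 2)*(1 + 5))*(-6) = -3*6*(-6) = -18*(-6) = 108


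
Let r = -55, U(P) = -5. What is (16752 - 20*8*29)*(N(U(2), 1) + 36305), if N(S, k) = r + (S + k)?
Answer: 439011552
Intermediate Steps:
N(S, k) = -55 + S + k (N(S, k) = -55 + (S + k) = -55 + S + k)
(16752 - 20*8*29)*(N(U(2), 1) + 36305) = (16752 - 20*8*29)*((-55 - 5 + 1) + 36305) = (16752 - 160*29)*(-59 + 36305) = (16752 - 4640)*36246 = 12112*36246 = 439011552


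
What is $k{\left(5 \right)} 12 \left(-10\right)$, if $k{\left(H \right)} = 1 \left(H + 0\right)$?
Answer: $-600$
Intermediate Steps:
$k{\left(H \right)} = H$ ($k{\left(H \right)} = 1 H = H$)
$k{\left(5 \right)} 12 \left(-10\right) = 5 \cdot 12 \left(-10\right) = 60 \left(-10\right) = -600$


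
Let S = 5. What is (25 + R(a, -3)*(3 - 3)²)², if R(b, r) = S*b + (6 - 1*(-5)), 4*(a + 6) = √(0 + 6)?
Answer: 625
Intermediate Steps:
a = -6 + √6/4 (a = -6 + √(0 + 6)/4 = -6 + √6/4 ≈ -5.3876)
R(b, r) = 11 + 5*b (R(b, r) = 5*b + (6 - 1*(-5)) = 5*b + (6 + 5) = 5*b + 11 = 11 + 5*b)
(25 + R(a, -3)*(3 - 3)²)² = (25 + (11 + 5*(-6 + √6/4))*(3 - 3)²)² = (25 + (11 + (-30 + 5*√6/4))*0²)² = (25 + (-19 + 5*√6/4)*0)² = (25 + 0)² = 25² = 625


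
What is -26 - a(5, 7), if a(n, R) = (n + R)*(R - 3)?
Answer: -74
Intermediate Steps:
a(n, R) = (-3 + R)*(R + n) (a(n, R) = (R + n)*(-3 + R) = (-3 + R)*(R + n))
-26 - a(5, 7) = -26 - (7**2 - 3*7 - 3*5 + 7*5) = -26 - (49 - 21 - 15 + 35) = -26 - 1*48 = -26 - 48 = -74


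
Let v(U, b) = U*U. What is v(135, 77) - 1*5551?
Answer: 12674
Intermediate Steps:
v(U, b) = U²
v(135, 77) - 1*5551 = 135² - 1*5551 = 18225 - 5551 = 12674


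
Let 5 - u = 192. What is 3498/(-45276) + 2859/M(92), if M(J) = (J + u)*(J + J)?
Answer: -1443857/5995640 ≈ -0.24082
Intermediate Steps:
u = -187 (u = 5 - 1*192 = 5 - 192 = -187)
M(J) = 2*J*(-187 + J) (M(J) = (J - 187)*(J + J) = (-187 + J)*(2*J) = 2*J*(-187 + J))
3498/(-45276) + 2859/M(92) = 3498/(-45276) + 2859/((2*92*(-187 + 92))) = 3498*(-1/45276) + 2859/((2*92*(-95))) = -53/686 + 2859/(-17480) = -53/686 + 2859*(-1/17480) = -53/686 - 2859/17480 = -1443857/5995640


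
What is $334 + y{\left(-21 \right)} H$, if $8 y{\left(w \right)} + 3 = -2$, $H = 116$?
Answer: $\frac{523}{2} \approx 261.5$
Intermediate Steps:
$y{\left(w \right)} = - \frac{5}{8}$ ($y{\left(w \right)} = - \frac{3}{8} + \frac{1}{8} \left(-2\right) = - \frac{3}{8} - \frac{1}{4} = - \frac{5}{8}$)
$334 + y{\left(-21 \right)} H = 334 - \frac{145}{2} = \frac{523}{2}$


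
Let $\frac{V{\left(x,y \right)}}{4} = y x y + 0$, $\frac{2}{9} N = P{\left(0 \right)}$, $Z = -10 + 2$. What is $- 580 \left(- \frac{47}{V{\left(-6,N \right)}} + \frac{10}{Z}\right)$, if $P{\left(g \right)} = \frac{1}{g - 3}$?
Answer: $\frac{5945}{27} \approx 220.19$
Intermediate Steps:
$Z = -8$
$P{\left(g \right)} = \frac{1}{-3 + g}$
$N = - \frac{3}{2}$ ($N = \frac{9}{2 \left(-3 + 0\right)} = \frac{9}{2 \left(-3\right)} = \frac{9}{2} \left(- \frac{1}{3}\right) = - \frac{3}{2} \approx -1.5$)
$V{\left(x,y \right)} = 4 x y^{2}$ ($V{\left(x,y \right)} = 4 \left(y x y + 0\right) = 4 \left(x y y + 0\right) = 4 \left(x y^{2} + 0\right) = 4 x y^{2}$)
$- 580 \left(- \frac{47}{V{\left(-6,N \right)}} + \frac{10}{Z}\right) = - 580 \left(- \frac{47}{4 \left(-6\right) \left(- \frac{3}{2}\right)^{2}} + \frac{10}{-8}\right) = - 580 \left(- \frac{47}{4 \left(-6\right) \frac{9}{4}} + 10 \left(- \frac{1}{8}\right)\right) = - 580 \left(- \frac{47}{-54} - \frac{5}{4}\right) = - 580 \left(\left(-47\right) \left(- \frac{1}{54}\right) - \frac{5}{4}\right) = - 580 \left(\frac{47}{54} - \frac{5}{4}\right) = \left(-580\right) \left(- \frac{41}{108}\right) = \frac{5945}{27}$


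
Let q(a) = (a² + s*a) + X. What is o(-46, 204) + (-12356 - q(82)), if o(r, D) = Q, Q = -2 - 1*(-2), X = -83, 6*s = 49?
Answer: -59000/3 ≈ -19667.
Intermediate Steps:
s = 49/6 (s = (⅙)*49 = 49/6 ≈ 8.1667)
q(a) = -83 + a² + 49*a/6 (q(a) = (a² + 49*a/6) - 83 = -83 + a² + 49*a/6)
Q = 0 (Q = -2 + 2 = 0)
o(r, D) = 0
o(-46, 204) + (-12356 - q(82)) = 0 + (-12356 - (-83 + 82² + (49/6)*82)) = 0 + (-12356 - (-83 + 6724 + 2009/3)) = 0 + (-12356 - 1*21932/3) = 0 + (-12356 - 21932/3) = 0 - 59000/3 = -59000/3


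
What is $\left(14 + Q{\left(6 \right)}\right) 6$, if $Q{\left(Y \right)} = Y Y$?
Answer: $300$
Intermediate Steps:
$Q{\left(Y \right)} = Y^{2}$
$\left(14 + Q{\left(6 \right)}\right) 6 = \left(14 + 6^{2}\right) 6 = \left(14 + 36\right) 6 = 50 \cdot 6 = 300$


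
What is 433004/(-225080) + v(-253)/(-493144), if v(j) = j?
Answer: -26684547417/13874606440 ≈ -1.9233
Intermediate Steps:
433004/(-225080) + v(-253)/(-493144) = 433004/(-225080) - 253/(-493144) = 433004*(-1/225080) - 253*(-1/493144) = -108251/56270 + 253/493144 = -26684547417/13874606440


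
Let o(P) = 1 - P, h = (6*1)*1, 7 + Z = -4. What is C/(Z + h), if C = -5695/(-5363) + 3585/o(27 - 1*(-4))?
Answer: 1270367/53630 ≈ 23.688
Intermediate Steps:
Z = -11 (Z = -7 - 4 = -11)
h = 6 (h = 6*1 = 6)
C = -1270367/10726 (C = -5695/(-5363) + 3585/(1 - (27 - 1*(-4))) = -5695*(-1/5363) + 3585/(1 - (27 + 4)) = 5695/5363 + 3585/(1 - 1*31) = 5695/5363 + 3585/(1 - 31) = 5695/5363 + 3585/(-30) = 5695/5363 + 3585*(-1/30) = 5695/5363 - 239/2 = -1270367/10726 ≈ -118.44)
C/(Z + h) = -1270367/(10726*(-11 + 6)) = -1270367/10726/(-5) = -1270367/10726*(-⅕) = 1270367/53630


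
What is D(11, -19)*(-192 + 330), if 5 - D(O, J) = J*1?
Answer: 3312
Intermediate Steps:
D(O, J) = 5 - J
D(11, -19)*(-192 + 330) = (5 - 1*(-19))*(-192 + 330) = (5 + 19)*138 = 24*138 = 3312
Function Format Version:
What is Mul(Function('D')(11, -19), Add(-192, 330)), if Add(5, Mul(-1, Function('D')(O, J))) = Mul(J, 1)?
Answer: 3312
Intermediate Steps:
Function('D')(O, J) = Add(5, Mul(-1, J)) (Function('D')(O, J) = Add(5, Mul(-1, Mul(J, 1))) = Add(5, Mul(-1, J)))
Mul(Function('D')(11, -19), Add(-192, 330)) = Mul(Add(5, Mul(-1, -19)), Add(-192, 330)) = Mul(Add(5, 19), 138) = Mul(24, 138) = 3312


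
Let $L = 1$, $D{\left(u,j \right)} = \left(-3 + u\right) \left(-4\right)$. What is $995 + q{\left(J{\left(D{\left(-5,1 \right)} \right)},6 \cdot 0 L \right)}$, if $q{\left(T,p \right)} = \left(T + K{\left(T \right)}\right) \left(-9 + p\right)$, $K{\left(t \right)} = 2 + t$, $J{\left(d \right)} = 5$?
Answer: $887$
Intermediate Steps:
$D{\left(u,j \right)} = 12 - 4 u$
$q{\left(T,p \right)} = \left(-9 + p\right) \left(2 + 2 T\right)$ ($q{\left(T,p \right)} = \left(T + \left(2 + T\right)\right) \left(-9 + p\right) = \left(2 + 2 T\right) \left(-9 + p\right) = \left(-9 + p\right) \left(2 + 2 T\right)$)
$995 + q{\left(J{\left(D{\left(-5,1 \right)} \right)},6 \cdot 0 L \right)} = 995 + \left(-18 - 90 + 2 \cdot 6 \cdot 0 \cdot 1 + 2 \cdot 5 \cdot 6 \cdot 0 \cdot 1\right) = 995 + \left(-18 - 90 + 2 \cdot 0 \cdot 1 + 2 \cdot 5 \cdot 0 \cdot 1\right) = 995 + \left(-18 - 90 + 2 \cdot 0 + 2 \cdot 5 \cdot 0\right) = 995 + \left(-18 - 90 + 0 + 0\right) = 995 - 108 = 887$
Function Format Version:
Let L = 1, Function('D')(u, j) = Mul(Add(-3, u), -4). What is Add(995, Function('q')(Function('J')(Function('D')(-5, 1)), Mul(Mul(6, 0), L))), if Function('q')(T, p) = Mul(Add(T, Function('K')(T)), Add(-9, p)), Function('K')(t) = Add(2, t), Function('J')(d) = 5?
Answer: 887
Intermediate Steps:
Function('D')(u, j) = Add(12, Mul(-4, u))
Function('q')(T, p) = Mul(Add(-9, p), Add(2, Mul(2, T))) (Function('q')(T, p) = Mul(Add(T, Add(2, T)), Add(-9, p)) = Mul(Add(2, Mul(2, T)), Add(-9, p)) = Mul(Add(-9, p), Add(2, Mul(2, T))))
Add(995, Function('q')(Function('J')(Function('D')(-5, 1)), Mul(Mul(6, 0), L))) = Add(995, Add(-18, Mul(-18, 5), Mul(2, Mul(Mul(6, 0), 1)), Mul(2, 5, Mul(Mul(6, 0), 1)))) = Add(995, Add(-18, -90, Mul(2, Mul(0, 1)), Mul(2, 5, Mul(0, 1)))) = Add(995, Add(-18, -90, Mul(2, 0), Mul(2, 5, 0))) = Add(995, Add(-18, -90, 0, 0)) = Add(995, -108) = 887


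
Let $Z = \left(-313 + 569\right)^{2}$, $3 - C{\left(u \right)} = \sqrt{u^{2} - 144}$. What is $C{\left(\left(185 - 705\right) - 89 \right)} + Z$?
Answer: $65539 - 9 \sqrt{4577} \approx 64930.0$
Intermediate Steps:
$C{\left(u \right)} = 3 - \sqrt{-144 + u^{2}}$ ($C{\left(u \right)} = 3 - \sqrt{u^{2} - 144} = 3 - \sqrt{-144 + u^{2}}$)
$Z = 65536$ ($Z = 256^{2} = 65536$)
$C{\left(\left(185 - 705\right) - 89 \right)} + Z = \left(3 - \sqrt{-144 + \left(\left(185 - 705\right) - 89\right)^{2}}\right) + 65536 = \left(3 - \sqrt{-144 + \left(-520 - 89\right)^{2}}\right) + 65536 = \left(3 - \sqrt{-144 + \left(-609\right)^{2}}\right) + 65536 = \left(3 - \sqrt{-144 + 370881}\right) + 65536 = \left(3 - \sqrt{370737}\right) + 65536 = \left(3 - 9 \sqrt{4577}\right) + 65536 = 65539 - 9 \sqrt{4577}$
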